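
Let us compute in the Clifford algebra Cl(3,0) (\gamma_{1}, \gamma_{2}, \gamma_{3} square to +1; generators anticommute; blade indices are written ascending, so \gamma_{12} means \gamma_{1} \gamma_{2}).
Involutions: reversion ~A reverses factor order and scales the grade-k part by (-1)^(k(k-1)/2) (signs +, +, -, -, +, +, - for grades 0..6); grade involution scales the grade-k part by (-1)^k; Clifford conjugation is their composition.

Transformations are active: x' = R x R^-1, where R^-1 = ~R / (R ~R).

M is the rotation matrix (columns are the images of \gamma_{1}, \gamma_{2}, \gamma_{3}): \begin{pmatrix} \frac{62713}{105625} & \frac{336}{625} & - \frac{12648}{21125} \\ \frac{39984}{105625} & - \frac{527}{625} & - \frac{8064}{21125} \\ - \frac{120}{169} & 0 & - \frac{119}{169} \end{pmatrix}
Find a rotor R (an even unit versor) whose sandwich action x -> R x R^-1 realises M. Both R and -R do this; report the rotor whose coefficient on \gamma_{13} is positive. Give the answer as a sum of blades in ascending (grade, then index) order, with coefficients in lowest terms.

Method: write R = a + b12*\gamma_{12} + b13*\gamma_{13} + b23*\gamma_{23} with a^2 + b12^2 + b13^2 + b23^2 = 1 (so R^-1 = ~R). Expanding the columns R e_j ~R gives tr M = 4a^2 - 1 and, from the antisymmetric part, M21 - M12 = -4a*b12, M13 - M31 = 4a*b13, M32 - M23 = -4a*b23.
Here tr M = -\frac{4029}{4225}, so a^2 = (1 + tr M)/4 = \frac{49}{4225} and a = ±\frac{7}{65}. Taking a = \frac{7}{65}: M21 - M12 = -\frac{672}{4225}, M13 - M31 = \frac{2352}{21125}, M32 - M23 = \frac{8064}{21125}, giving b12 = \frac{24}{65}, b13 = \frac{84}{325}, b23 = -\frac{288}{325}, i.e. R = \frac{7}{65} + \frac{24}{65} \gamma_{12} + \frac{84}{325} \gamma_{13} - \frac{288}{325} \gamma_{23}.
Its \gamma_{13} coefficient is already positive.
Answer: \frac{7}{65} + \frac{24}{65} \gamma_{12} + \frac{84}{325} \gamma_{13} - \frac{288}{325} \gamma_{23}. Uniqueness: Spin(3) -> SO(3) maps R and -R to the same rotation of trace -\frac{4029}{4225}; fixing the sign of the \gamma_{13} coefficient removes the ambiguity.


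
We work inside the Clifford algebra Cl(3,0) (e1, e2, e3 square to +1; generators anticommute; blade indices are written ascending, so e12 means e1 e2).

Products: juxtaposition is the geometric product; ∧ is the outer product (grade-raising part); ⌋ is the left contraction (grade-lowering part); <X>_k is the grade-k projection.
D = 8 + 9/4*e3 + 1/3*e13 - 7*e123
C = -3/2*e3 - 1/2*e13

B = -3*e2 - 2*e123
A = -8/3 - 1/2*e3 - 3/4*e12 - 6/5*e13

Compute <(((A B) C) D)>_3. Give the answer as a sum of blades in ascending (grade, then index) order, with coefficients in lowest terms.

step 1: 9/4*e1 + 52/5*e2 - 3/2*e3 + e12 - 3/2*e23 + 26/15*e123
step 2: 9/4 - 3/4*e1 + 83/60*e2 - 9/8*e3 - 37/20*e12 - 27/8*e13 - 151/10*e23 + 37/10*e123
step 3: 6799/160 - 19027/160*e1 + 39/20*e2 - 1371/80*e3 - 109/30*e12 - 4381/240*e13 - 26837/240*e23 + 6643/720*e123
step 4: 6643/720*e123
Answer: 6643/720*e123


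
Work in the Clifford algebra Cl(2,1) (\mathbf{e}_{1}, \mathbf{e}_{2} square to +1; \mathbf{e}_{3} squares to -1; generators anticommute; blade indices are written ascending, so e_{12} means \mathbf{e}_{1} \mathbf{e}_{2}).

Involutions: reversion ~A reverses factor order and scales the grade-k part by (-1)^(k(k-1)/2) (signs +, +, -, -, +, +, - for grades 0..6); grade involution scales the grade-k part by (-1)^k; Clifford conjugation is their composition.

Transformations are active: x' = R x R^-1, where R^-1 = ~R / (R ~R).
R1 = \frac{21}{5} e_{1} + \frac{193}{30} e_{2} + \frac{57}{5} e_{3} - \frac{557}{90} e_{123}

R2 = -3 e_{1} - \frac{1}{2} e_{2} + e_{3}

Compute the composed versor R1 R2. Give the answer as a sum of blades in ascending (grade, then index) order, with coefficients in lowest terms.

Distribute over the terms of R2 (each basis-blade product reordered to ascending indices, repeated generators contracted through their squares):
R1 (-3 e_{1}) = -\frac{63}{5} + \frac{193}{10} e_{12} + \frac{171}{5} e_{13} + \frac{557}{30} e_{23}
R1 (-\frac{1}{2} e_{2}) = -\frac{193}{60} - \frac{21}{10} e_{12} - \frac{557}{180} e_{13} + \frac{57}{10} e_{23}
R1 (e_{3}) = -\frac{57}{5} + \frac{557}{90} e_{12} + \frac{21}{5} e_{13} + \frac{193}{30} e_{23}
Summing the partial products and collecting blades:
Answer: -\frac{1633}{60} + \frac{421}{18} e_{12} + \frac{1271}{36} e_{13} + \frac{307}{10} e_{23}


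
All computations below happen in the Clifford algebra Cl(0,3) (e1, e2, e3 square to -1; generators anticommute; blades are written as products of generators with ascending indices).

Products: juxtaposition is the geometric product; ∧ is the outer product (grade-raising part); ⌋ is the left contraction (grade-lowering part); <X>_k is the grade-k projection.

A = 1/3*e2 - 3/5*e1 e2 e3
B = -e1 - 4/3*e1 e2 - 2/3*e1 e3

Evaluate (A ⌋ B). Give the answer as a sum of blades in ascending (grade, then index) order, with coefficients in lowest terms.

step 1: -4/9*e1
Answer: -4/9*e1


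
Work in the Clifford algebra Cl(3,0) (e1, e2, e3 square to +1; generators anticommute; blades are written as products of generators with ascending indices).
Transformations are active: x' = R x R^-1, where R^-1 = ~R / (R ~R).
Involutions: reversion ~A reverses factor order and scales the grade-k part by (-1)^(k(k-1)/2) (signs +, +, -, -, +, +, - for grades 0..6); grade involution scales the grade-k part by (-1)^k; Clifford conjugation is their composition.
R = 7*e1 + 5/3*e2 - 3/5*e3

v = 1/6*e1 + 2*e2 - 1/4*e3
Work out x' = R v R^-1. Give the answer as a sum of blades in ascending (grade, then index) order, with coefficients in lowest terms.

~R = 7*e1 + 5/3*e2 - 3/5*e3, and R ~R = 11731/225, so R^-1 = ~R / (11731/225).
R v = 93/20 + 247/18*e1 e2 - 33/20*e1 e3 + 47/60*e2 e3
Answer: 38077/35193*e1 - 39949/23462*e2 + 6709/46924*e3


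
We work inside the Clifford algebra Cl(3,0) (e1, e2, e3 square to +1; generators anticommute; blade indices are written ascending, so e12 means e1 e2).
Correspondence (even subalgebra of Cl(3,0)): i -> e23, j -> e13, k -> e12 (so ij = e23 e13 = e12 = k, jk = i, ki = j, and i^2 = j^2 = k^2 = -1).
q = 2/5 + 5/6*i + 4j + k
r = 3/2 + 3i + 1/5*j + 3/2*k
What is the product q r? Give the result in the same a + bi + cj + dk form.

In blades: q = 2/5 + e12 + 4*e13 + 5/6*e23, r = 3/2 + 3/2*e12 + 1/5*e13 + 3*e23.
Distribute q over r term by term (generator squares from the signature, products reordered to ascending indices): (2/5)*r = 3/5 + 3/5*e12 + 2/25*e13 + 6/5*e23; (e12)*r = -3/2 + 3/2*e12 + 3*e13 - 1/5*e23; (4*e13)*r = -4/5 - 12*e12 + 6*e13 + 6*e23; (5/6*e23)*r = -5/2 + 1/6*e12 - 5/4*e13 + 5/4*e23.
Sum: -21/5 - 146/15*e12 + 783/100*e13 + 33/4*e23; translating back through the correspondence:
Answer: -21/5 + 33/4*i + 783/100*j - 146/15*k


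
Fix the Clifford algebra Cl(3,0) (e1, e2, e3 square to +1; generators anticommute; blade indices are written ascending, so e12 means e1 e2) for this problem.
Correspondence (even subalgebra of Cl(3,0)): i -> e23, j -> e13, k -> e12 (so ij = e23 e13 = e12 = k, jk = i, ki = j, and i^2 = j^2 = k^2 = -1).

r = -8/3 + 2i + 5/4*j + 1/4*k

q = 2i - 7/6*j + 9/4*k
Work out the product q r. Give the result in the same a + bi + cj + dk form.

In blades: q = 9/4*e12 - 7/6*e13 + 2*e23, r = -8/3 + 1/4*e12 + 5/4*e13 + 2*e23.
Distribute q over r term by term (generator squares from the signature, products reordered to ascending indices): (9/4*e12)*r = -9/16 - 6*e12 + 9/2*e13 - 45/16*e23; (-7/6*e13)*r = 35/24 + 7/3*e12 + 28/9*e13 - 7/24*e23; (2*e23)*r = -4 + 5/2*e12 - 1/2*e13 - 16/3*e23.
Sum: -149/48 - 7/6*e12 + 64/9*e13 - 135/16*e23; translating back through the correspondence:
Answer: -149/48 - 135/16*i + 64/9*j - 7/6*k


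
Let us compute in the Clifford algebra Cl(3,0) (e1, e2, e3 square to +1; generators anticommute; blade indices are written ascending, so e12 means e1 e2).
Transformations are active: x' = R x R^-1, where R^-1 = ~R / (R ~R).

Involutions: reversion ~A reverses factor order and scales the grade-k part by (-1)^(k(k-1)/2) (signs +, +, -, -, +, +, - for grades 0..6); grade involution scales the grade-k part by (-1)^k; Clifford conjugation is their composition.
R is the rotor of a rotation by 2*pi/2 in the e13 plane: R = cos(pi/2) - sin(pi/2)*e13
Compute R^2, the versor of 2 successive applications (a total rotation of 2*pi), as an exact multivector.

Rotor phase runs at HALF the rotation angle; powers of one rotor simply add phase, so after 2 steps in e13 the phase is 2*pi/2 = pi and R^2 = cos(pi) - sin(pi)*e13.
cos(pi) = -1 and sin(pi) = 0, so R^2 = -1. The total rotation 2*pi is 1 full turn, so every vector returns to itself, yet the rotor is -1, on the OTHER sheet of the double cover (an odd number of 2*pi turns).
Answer: -1


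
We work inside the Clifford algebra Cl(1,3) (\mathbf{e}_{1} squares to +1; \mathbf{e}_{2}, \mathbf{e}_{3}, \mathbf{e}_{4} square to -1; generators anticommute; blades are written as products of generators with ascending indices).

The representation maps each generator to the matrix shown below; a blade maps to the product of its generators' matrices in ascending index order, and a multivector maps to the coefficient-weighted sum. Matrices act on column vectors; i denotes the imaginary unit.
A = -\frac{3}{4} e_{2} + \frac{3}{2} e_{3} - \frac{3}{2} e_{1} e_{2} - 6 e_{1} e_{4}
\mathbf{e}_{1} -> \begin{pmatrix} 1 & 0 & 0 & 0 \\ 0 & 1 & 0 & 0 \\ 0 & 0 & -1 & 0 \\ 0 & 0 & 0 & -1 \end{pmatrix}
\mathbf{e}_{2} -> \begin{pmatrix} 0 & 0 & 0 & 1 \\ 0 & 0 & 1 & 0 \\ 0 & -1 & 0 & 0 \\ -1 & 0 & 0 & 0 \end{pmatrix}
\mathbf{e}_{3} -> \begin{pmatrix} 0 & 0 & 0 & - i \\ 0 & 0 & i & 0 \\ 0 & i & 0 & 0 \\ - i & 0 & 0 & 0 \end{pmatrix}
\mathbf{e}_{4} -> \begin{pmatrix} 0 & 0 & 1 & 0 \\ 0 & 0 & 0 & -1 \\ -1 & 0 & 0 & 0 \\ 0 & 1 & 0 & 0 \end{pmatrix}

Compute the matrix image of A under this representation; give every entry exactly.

Bivector images (products of the table entries): rho(e_{1} e_{2}) = rho(\mathbf{e}_{1})rho(\mathbf{e}_{2}) = \begin{pmatrix} 0 & 0 & 0 & 1 \\ 0 & 0 & 1 & 0 \\ 0 & 1 & 0 & 0 \\ 1 & 0 & 0 & 0 \end{pmatrix}; rho(e_{1} e_{4}) = rho(\mathbf{e}_{1})rho(\mathbf{e}_{4}) = \begin{pmatrix} 0 & 0 & 1 & 0 \\ 0 & 0 & 0 & -1 \\ 1 & 0 & 0 & 0 \\ 0 & -1 & 0 & 0 \end{pmatrix}.
M = (-\frac{3}{4})*rho(e_{2}) + (\frac{3}{2})*rho(e_{3}) + (-\frac{3}{2})*rho(e_{1} e_{2}) + (-6)*rho(e_{1} e_{4}), summed entrywise:
Answer: \begin{pmatrix} 0 & 0 & -6 & - \frac{9}{4} - \frac{3 i}{2} \\ 0 & 0 & - \frac{9}{4} + \frac{3 i}{2} & 6 \\ -6 & - \frac{3}{4} + \frac{3 i}{2} & 0 & 0 \\ - \frac{3}{4} - \frac{3 i}{2} & 6 & 0 & 0 \end{pmatrix}


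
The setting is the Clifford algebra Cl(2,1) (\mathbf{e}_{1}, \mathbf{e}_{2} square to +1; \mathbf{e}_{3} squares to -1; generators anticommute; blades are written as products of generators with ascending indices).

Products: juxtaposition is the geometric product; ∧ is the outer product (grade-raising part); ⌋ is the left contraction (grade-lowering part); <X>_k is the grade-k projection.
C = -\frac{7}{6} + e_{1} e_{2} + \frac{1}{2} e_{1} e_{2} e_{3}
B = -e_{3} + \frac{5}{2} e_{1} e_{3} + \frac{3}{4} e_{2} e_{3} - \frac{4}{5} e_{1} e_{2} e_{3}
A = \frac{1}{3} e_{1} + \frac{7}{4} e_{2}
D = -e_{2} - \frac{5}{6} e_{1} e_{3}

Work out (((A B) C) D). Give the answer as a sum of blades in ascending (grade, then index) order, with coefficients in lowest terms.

step 1: \frac{103}{48} e_{3} + \frac{16}{15} e_{1} e_{3} - \frac{121}{60} e_{2} e_{3} - \frac{33}{8} e_{1} e_{2} e_{3}
step 2: -\frac{33}{16} - \frac{121}{120} e_{1} - \frac{8}{15} e_{2} + \frac{467}{288} e_{3} - \frac{103}{96} e_{1} e_{2} + \frac{139}{180} e_{1} e_{3} + \frac{1231}{360} e_{2} e_{3} + \frac{167}{24} e_{1} e_{2} e_{3}
step 3: -\frac{119}{1080} - \frac{481}{1728} e_{1} + \frac{283}{36} e_{2} + \frac{3067}{720} e_{3} + \frac{8333}{2160} e_{1} e_{2} + \frac{833}{96} e_{1} e_{3} + \frac{419}{576} e_{2} e_{3} + \frac{59}{180} e_{1} e_{2} e_{3}
Answer: -\frac{119}{1080} - \frac{481}{1728} e_{1} + \frac{283}{36} e_{2} + \frac{3067}{720} e_{3} + \frac{8333}{2160} e_{1} e_{2} + \frac{833}{96} e_{1} e_{3} + \frac{419}{576} e_{2} e_{3} + \frac{59}{180} e_{1} e_{2} e_{3}


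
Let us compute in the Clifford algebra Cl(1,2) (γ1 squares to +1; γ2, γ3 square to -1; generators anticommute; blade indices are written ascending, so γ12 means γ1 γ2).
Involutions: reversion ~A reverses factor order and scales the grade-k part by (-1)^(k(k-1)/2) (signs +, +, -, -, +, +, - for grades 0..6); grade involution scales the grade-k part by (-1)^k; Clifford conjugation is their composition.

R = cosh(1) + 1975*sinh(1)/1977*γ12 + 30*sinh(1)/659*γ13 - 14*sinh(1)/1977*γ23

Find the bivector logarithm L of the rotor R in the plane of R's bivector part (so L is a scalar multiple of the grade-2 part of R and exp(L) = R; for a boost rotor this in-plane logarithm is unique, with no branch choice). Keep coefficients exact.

The scalar part of R is cosh(1), giving the rapidity magnitude (cosh is even); the bivector part supplies orientation, its quotient by sinh of the rapidity is the plane, and L = rapidity * plane — unique in that plane, since flipping both signs leaves L unchanged.
Concretely: cosh(rapidity) = cosh(1) gives rapidity = ±1, and since rapidity/sinh(rapidity) is even the sign is immaterial: L = (rapidity/sinh(rapidity)) * <R>_2 = (1/sinh(1)) * <R>_2.
Answer: 1975/1977*γ12 + 30/659*γ13 - 14/1977*γ23


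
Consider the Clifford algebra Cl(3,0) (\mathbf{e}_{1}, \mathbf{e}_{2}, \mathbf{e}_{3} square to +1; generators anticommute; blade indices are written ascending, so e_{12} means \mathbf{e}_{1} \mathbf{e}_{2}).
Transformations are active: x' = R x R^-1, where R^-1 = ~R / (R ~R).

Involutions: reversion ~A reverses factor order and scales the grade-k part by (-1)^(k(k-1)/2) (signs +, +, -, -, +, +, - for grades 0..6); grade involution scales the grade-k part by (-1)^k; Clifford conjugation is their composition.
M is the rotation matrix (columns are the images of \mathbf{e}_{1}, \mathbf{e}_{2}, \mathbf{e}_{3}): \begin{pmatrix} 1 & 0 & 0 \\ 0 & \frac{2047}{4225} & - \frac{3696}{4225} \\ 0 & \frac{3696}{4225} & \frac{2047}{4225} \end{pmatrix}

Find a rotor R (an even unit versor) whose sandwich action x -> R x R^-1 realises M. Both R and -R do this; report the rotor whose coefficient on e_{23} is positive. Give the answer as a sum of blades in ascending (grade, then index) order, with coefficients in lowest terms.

Method: write R = a + b12*e_{12} + b13*e_{13} + b23*e_{23} with a^2 + b12^2 + b13^2 + b23^2 = 1 (so R^-1 = ~R). Expanding the columns R e_j ~R gives tr M = 4a^2 - 1 and, from the antisymmetric part, M21 - M12 = -4a*b12, M13 - M31 = 4a*b13, M32 - M23 = -4a*b23.
Here tr M = \frac{8319}{4225}, so a^2 = (1 + tr M)/4 = \frac{3136}{4225} and a = ±\frac{56}{65}. Taking a = \frac{56}{65}: M21 - M12 = 0, M13 - M31 = 0, M32 - M23 = \frac{7392}{4225}, giving b12 = 0, b13 = 0, b23 = -\frac{33}{65}, i.e. R = \frac{56}{65} - \frac{33}{65} e_{23}.
Its e_{23} coefficient is negative, so report the other preimage -R.
Answer: -\frac{56}{65} + \frac{33}{65} e_{23}. Recall the cover is two-to-one: with M of trace \frac{8319}{4225}, both preimages act alike, and the stated e_{23} sign chooses the sheet.


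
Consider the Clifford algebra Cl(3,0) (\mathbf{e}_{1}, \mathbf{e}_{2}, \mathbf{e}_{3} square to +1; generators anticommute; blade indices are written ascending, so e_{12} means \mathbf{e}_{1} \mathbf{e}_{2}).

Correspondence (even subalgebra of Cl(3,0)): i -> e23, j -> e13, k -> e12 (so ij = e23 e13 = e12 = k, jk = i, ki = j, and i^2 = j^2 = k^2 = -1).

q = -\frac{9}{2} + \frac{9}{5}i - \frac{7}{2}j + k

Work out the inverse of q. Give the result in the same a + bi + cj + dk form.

In blades: q = -\frac{9}{2} + e_{12} - \frac{7}{2} e_{13} + \frac{9}{5} e_{23}.
With qbar = -\frac{9}{2} - e_{12} + \frac{7}{2} e_{13} - \frac{9}{5} e_{23} (scalar fixed, mapped units negated), q qbar = \frac{1837}{50} (the sum of squared coefficients), so q^-1 = qbar / (\frac{1837}{50}) = -\frac{225}{1837} - \frac{50}{1837} e_{12} + \frac{175}{1837} e_{13} - \frac{90}{1837} e_{23}; translating back:
Answer: -\frac{225}{1837} - \frac{90}{1837}i + \frac{175}{1837}j - \frac{50}{1837}k


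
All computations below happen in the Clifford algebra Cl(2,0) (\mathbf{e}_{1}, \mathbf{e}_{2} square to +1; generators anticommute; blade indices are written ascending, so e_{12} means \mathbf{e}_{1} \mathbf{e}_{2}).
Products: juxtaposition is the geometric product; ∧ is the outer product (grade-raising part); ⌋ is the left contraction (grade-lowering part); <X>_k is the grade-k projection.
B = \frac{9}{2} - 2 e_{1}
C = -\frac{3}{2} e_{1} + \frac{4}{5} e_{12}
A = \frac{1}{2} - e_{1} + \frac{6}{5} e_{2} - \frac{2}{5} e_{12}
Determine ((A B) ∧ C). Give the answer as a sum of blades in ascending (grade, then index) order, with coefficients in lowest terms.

step 1: \frac{17}{4} - \frac{11}{2} e_{1} + \frac{23}{5} e_{2} + \frac{3}{5} e_{12}
step 2: -\frac{51}{8} e_{1} + \frac{103}{10} e_{12}
Answer: -\frac{51}{8} e_{1} + \frac{103}{10} e_{12}


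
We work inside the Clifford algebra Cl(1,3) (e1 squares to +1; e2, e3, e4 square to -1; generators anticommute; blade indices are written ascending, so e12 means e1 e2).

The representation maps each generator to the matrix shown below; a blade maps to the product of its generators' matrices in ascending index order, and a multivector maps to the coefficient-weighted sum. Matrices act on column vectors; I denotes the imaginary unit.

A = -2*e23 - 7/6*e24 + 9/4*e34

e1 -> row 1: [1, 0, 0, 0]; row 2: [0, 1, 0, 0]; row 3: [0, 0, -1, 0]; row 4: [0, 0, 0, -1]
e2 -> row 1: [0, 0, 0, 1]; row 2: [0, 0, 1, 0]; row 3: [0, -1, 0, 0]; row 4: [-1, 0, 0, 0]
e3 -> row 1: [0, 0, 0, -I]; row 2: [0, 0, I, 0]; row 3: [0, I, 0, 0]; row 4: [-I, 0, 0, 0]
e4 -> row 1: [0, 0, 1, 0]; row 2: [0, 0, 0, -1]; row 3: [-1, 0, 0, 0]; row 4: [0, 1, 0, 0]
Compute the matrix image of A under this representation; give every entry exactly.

Bivector images (products of the table entries): rho(e23) = rho(e2)rho(e3) = row 1: [-I, 0, 0, 0]; row 2: [0, I, 0, 0]; row 3: [0, 0, -I, 0]; row 4: [0, 0, 0, I]; rho(e24) = rho(e2)rho(e4) = row 1: [0, 1, 0, 0]; row 2: [-1, 0, 0, 0]; row 3: [0, 0, 0, 1]; row 4: [0, 0, -1, 0]; rho(e34) = rho(e3)rho(e4) = row 1: [0, -I, 0, 0]; row 2: [-I, 0, 0, 0]; row 3: [0, 0, 0, -I]; row 4: [0, 0, -I, 0].
M = (-2)*rho(e23) + (-7/6)*rho(e24) + (9/4)*rho(e34), summed entrywise:
Answer: row 1: [2*I, -7/6 - 9*I/4, 0, 0]; row 2: [7/6 - 9*I/4, -2*I, 0, 0]; row 3: [0, 0, 2*I, -7/6 - 9*I/4]; row 4: [0, 0, 7/6 - 9*I/4, -2*I]


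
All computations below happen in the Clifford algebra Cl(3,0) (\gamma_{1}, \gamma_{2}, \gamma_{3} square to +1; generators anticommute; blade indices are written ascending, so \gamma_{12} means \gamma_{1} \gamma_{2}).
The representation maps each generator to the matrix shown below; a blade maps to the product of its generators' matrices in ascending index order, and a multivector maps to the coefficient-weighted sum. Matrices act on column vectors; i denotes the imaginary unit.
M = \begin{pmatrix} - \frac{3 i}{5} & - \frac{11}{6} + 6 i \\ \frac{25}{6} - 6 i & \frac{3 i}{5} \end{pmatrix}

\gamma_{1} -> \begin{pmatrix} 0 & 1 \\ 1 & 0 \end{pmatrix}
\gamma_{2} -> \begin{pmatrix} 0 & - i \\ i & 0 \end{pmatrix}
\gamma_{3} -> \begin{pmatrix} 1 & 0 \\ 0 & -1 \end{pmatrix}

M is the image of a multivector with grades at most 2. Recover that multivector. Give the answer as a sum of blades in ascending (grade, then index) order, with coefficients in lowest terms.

Method: 1, rho(\gamma_{1}), rho(\gamma_{2}), rho(\gamma_{3}) form a trace-orthogonal basis of the 2x2 complex matrices (tr(X Y) = 2 if X = Y, else 0), so M = m0*1 + m1*rho(\gamma_{1}) + m2*rho(\gamma_{2}) + m3*rho(\gamma_{3}) with m0 = tr(M)/2 = 0, m1 = tr(M rho(\gamma_{1}))/2 = \frac{7}{6}, m2 = tr(M rho(\gamma_{2}))/2 = -6 - 3 i, m3 = tr(M rho(\gamma_{3}))/2 = - \frac{3 i}{5}.
Multiplying table entries, the bivector images are rho(\gamma_{12}) = i*rho(\gamma_{3}), rho(\gamma_{13}) = -i*rho(\gamma_{2}), rho(\gamma_{23}) = i*rho(\gamma_{1}); with real blade coefficients the real parts of m0..m3 are the coefficients of 1, \gamma_{1}, \gamma_{2}, \gamma_{3} and the imaginary parts give the bivectors (\gamma_{23}: Im m1, \gamma_{13}: -Im m2, \gamma_{12}: Im m3).
Answer: \frac{7}{6} \gamma_{1} - 6 \gamma_{2} - \frac{3}{5} \gamma_{12} + 3 \gamma_{13}


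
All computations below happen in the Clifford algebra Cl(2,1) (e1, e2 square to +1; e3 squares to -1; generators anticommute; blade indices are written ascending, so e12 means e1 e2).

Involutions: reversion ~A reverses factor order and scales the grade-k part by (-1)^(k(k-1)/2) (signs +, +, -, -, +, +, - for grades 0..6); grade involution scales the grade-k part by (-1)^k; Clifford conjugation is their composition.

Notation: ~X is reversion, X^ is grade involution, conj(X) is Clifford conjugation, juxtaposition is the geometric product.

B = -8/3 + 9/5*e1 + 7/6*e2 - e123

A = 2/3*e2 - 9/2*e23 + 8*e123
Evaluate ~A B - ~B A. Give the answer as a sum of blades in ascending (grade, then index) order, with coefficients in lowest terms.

first term: 79/9 - 9/2*e1 - 16/9*e2 - 21/4*e3 - 6/5*e12 + 10*e13 - 132/5*e23 + 883/30*e123
second term: 79/9 - 9/2*e1 - 16/9*e2 - 21/4*e3 + 6/5*e12 - 10*e13 + 132/5*e23 - 883/30*e123
Answer: -12/5*e12 + 20*e13 - 264/5*e23 + 883/15*e123


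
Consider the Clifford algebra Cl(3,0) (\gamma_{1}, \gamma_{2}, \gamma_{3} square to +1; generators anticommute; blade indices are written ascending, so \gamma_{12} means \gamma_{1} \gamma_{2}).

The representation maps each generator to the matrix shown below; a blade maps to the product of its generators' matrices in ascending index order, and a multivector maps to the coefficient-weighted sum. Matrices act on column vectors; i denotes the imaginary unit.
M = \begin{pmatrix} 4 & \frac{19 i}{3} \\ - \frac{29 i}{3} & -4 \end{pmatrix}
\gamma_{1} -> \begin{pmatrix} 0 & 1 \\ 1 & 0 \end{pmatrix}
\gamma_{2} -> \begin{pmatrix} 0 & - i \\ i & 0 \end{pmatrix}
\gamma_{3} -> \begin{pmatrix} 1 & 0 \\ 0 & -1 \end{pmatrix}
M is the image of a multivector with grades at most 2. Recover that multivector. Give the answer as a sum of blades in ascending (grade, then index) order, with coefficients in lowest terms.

Method: 1, rho(\gamma_{1}), rho(\gamma_{2}), rho(\gamma_{3}) form a trace-orthogonal basis of the 2x2 complex matrices (tr(X Y) = 2 if X = Y, else 0), so M = m0*1 + m1*rho(\gamma_{1}) + m2*rho(\gamma_{2}) + m3*rho(\gamma_{3}) with m0 = tr(M)/2 = 0, m1 = tr(M rho(\gamma_{1}))/2 = - \frac{5 i}{3}, m2 = tr(M rho(\gamma_{2}))/2 = -8, m3 = tr(M rho(\gamma_{3}))/2 = 4.
Multiplying table entries, the bivector images are rho(\gamma_{12}) = i*rho(\gamma_{3}), rho(\gamma_{13}) = -i*rho(\gamma_{2}), rho(\gamma_{23}) = i*rho(\gamma_{1}); with real blade coefficients the real parts of m0..m3 are the coefficients of 1, \gamma_{1}, \gamma_{2}, \gamma_{3} and the imaginary parts give the bivectors (\gamma_{23}: Im m1, \gamma_{13}: -Im m2, \gamma_{12}: Im m3).
Answer: -8 \gamma_{2} + 4 \gamma_{3} - \frac{5}{3} \gamma_{23}


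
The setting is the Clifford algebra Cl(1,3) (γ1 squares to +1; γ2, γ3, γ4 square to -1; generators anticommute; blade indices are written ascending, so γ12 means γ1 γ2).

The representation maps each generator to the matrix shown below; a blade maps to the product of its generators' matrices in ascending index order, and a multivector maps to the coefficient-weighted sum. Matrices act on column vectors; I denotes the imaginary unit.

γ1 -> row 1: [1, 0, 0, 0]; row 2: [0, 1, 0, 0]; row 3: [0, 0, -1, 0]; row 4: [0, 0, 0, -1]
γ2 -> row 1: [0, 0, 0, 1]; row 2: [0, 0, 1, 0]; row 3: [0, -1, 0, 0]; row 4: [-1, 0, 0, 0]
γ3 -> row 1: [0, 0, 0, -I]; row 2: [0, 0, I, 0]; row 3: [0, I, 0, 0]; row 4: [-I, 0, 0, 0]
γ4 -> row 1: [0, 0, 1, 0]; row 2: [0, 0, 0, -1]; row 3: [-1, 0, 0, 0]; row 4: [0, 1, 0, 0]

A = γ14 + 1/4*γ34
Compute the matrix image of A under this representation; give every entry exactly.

Bivector images (products of the table entries): rho(γ14) = rho(γ1)rho(γ4) = row 1: [0, 0, 1, 0]; row 2: [0, 0, 0, -1]; row 3: [1, 0, 0, 0]; row 4: [0, -1, 0, 0]; rho(γ34) = rho(γ3)rho(γ4) = row 1: [0, -I, 0, 0]; row 2: [-I, 0, 0, 0]; row 3: [0, 0, 0, -I]; row 4: [0, 0, -I, 0].
M = (1)*rho(γ14) + (1/4)*rho(γ34), summed entrywise:
Answer: row 1: [0, -I/4, 1, 0]; row 2: [-I/4, 0, 0, -1]; row 3: [1, 0, 0, -I/4]; row 4: [0, -1, -I/4, 0]


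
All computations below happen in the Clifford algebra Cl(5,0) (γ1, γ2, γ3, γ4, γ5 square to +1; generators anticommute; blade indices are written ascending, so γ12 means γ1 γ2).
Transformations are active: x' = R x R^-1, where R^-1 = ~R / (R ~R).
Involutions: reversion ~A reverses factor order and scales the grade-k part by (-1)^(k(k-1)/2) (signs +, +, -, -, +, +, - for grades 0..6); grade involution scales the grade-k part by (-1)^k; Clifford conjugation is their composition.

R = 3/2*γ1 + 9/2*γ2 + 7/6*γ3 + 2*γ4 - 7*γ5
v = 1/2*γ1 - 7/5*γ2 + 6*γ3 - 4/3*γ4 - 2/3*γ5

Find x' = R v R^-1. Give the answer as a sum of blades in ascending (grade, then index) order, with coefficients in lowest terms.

~R = 3/2*γ1 + 9/2*γ2 + 7/6*γ3 + 2*γ4 - 7*γ5, and R ~R = 2767/36, so R^-1 = ~R / (2767/36).
R v = 69/20 - 87/20*γ12 + 101/12*γ13 - 3*γ14 + 5/2*γ15 + 859/30*γ23 - 16/5*γ24 - 64/5*γ25 - 122/9*γ34 + 371/9*γ35 - 32/3*γ45
Answer: -10109/27670*γ1 + 24958/13835*γ2 - 81561/13835*γ3 + 62792/41505*γ4 + 1588/41505*γ5


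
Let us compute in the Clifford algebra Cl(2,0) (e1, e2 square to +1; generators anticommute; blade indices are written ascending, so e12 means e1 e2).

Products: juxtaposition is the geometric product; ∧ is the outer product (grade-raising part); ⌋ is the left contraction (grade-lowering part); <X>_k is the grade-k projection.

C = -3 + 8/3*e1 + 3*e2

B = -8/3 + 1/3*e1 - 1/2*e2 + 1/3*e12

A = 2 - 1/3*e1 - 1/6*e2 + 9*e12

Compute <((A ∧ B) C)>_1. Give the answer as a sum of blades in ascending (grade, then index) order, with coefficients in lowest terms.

step 1: -16/3 + 14/9*e1 - 5/9*e2 - 208/9*e12
step 2: 499/27 - 794/9*e1 + 1277/27*e2 + 2038/27*e12
step 3: -794/9*e1 + 1277/27*e2
Answer: -794/9*e1 + 1277/27*e2


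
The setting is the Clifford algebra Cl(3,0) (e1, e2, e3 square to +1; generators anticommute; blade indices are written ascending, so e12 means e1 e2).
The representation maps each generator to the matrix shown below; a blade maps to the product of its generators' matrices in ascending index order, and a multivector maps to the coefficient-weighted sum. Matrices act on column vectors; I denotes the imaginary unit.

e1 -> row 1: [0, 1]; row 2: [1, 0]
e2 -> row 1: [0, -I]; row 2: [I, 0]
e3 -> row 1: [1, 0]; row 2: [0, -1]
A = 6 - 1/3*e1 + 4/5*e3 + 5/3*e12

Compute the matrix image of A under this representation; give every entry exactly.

Bivector images (products of the table entries): rho(e12) = rho(e1)rho(e2) = row 1: [I, 0]; row 2: [0, -I].
M = (6)*1 + (-1/3)*rho(e1) + (4/5)*rho(e3) + (5/3)*rho(e12), summed entrywise (1 is the identity matrix):
Answer: row 1: [34/5 + 5*I/3, -1/3]; row 2: [-1/3, 26/5 - 5*I/3]


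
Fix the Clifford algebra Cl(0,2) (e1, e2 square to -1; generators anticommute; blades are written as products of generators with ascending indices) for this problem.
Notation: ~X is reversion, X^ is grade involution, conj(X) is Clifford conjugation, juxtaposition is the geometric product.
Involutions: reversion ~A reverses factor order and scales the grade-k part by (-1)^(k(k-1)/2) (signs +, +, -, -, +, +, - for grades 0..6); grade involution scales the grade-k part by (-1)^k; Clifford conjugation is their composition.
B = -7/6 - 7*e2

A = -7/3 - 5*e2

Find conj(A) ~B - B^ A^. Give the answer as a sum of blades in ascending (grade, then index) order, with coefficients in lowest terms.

first term: 679/18 + 21/2*e2
second term: -581/18 - 133/6*e2
Answer: 70 + 98/3*e2


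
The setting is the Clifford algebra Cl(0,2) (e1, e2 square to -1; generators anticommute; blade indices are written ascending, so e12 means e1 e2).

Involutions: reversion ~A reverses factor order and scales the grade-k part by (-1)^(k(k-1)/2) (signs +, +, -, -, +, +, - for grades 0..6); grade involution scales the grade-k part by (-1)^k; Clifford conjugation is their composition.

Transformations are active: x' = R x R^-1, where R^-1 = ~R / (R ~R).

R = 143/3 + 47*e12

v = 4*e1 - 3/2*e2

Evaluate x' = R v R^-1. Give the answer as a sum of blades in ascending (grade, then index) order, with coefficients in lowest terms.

~R = 143/3 - 47*e12, and R ~R = 40330/9, so R^-1 = ~R / (40330/9).
R v = 1567/6*e1 + 233/2*e2
Answer: 62761/40330*e1 + 80226/20165*e2


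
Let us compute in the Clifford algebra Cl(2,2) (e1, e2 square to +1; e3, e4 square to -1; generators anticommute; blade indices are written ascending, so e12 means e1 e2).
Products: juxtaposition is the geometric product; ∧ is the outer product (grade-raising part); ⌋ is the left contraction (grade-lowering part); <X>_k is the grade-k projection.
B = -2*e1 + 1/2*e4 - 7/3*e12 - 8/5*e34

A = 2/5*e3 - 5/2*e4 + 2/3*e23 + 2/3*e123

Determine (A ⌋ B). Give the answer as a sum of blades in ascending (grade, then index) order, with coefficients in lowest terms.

step 1: 5/4 + 4*e3 + 16/25*e4
Answer: 5/4 + 4*e3 + 16/25*e4


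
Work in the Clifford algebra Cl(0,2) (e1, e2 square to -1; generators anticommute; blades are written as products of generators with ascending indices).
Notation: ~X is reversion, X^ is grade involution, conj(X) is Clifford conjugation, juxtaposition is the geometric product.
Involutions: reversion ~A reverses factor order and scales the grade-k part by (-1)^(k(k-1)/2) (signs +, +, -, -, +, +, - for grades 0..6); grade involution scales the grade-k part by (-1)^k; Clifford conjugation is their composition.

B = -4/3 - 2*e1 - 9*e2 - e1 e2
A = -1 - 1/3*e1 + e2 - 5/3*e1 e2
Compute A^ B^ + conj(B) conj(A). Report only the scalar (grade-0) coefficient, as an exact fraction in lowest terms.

first term: 8 + 122/9*e1 - 32/3*e2 + 74/9*e1 e2
second term: 8 + 122/9*e1 - 32/3*e2 - 74/9*e1 e2
Answer: 16


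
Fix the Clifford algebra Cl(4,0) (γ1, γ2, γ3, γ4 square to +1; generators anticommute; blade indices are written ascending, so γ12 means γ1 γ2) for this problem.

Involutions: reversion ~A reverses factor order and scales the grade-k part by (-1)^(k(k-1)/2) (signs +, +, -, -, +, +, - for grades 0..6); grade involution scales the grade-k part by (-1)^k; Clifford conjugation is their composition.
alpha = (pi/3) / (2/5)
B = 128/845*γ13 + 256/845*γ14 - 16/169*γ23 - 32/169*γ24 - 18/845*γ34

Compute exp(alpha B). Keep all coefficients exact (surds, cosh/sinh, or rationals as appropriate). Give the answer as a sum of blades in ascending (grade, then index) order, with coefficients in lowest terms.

B^2 term by term: the squares give (128/845)^2*(γ13)^2 + (256/845)^2*(γ14)^2 + (-16/169)^2*(γ23)^2 + (-32/169)^2*(γ24)^2 + (-18/845)^2*(γ34)^2 = 16384/714025*(-1) + 65536/714025*(-1) + 256/28561*(-1) + 1024/28561*(-1) + 324/714025*(-1) = -4/25 (each basis 2-blade squares to minus the product of its generators' squares); cross terms between blades sharing an index anticommute and cancel; the commuting (index-disjoint) pairs give grade-4 terms 2*c*c'*(blade product), which cancel blade by blade — γ1234: 8192/142805 - 8192/142805 = 0 — confirming B is simple. So B^2 = -4/25.
B^2 = -4/25 — circular case — the even/odd split gives cos and sin: l = 2/5, alpha*l = pi/3, so exp(alpha B) = cos(pi/3) + (sin(pi/3)/(2/5))*B = 1/2 + (5*sqrt(3)/4)*B.
Answer: 1/2 + 32*sqrt(3)/169*γ13 + 64*sqrt(3)/169*γ14 - 20*sqrt(3)/169*γ23 - 40*sqrt(3)/169*γ24 - 9*sqrt(3)/338*γ34


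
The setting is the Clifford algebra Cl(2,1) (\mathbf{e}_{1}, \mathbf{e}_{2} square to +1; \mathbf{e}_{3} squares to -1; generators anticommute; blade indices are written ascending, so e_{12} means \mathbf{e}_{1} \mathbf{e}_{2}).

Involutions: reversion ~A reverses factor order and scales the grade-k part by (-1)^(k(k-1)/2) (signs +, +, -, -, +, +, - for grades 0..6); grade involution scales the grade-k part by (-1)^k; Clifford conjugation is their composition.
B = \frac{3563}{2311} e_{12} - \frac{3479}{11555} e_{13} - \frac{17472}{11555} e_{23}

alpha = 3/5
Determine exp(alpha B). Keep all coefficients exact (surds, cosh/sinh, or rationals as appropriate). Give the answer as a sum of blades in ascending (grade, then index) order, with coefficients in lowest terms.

B^2 term by term: the squares give (\frac{3563}{2311})^2*(e_{12})^2 + (-\frac{3479}{11555})^2*(e_{13})^2 + (-\frac{17472}{11555})^2*(e_{23})^2 = \frac{12694969}{5340721}*(-1) + \frac{12103441}{133518025}*(+1) + \frac{305270784}{133518025}*(+1) = 0 (each basis 2-blade squares to minus the product of its generators' squares); cross terms between blades sharing an index anticommute and cancel. So B^2 = 0.
B^2 = 0, so the series closes: exp(alpha B) = 1 + alpha B (parabolic case).
Answer: 1 + \frac{10689}{11555} e_{12} - \frac{10437}{57775} e_{13} - \frac{52416}{57775} e_{23}


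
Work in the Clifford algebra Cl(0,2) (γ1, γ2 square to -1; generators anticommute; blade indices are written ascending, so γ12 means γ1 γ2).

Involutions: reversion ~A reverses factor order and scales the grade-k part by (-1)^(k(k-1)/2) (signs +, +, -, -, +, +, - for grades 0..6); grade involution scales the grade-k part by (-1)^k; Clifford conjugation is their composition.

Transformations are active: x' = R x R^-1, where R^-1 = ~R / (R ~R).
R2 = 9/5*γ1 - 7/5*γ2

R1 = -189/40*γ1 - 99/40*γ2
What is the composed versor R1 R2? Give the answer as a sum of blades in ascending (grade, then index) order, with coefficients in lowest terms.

Distribute over the terms of R1 (each basis-blade product reordered to ascending indices, repeated generators contracted through their squares):
(-189/40*γ1) R2 = 1701/200 + 1323/200*γ12
(-99/40*γ2) R2 = -693/200 + 891/200*γ12
Summing the partial products and collecting blades:
Answer: 126/25 + 1107/100*γ12


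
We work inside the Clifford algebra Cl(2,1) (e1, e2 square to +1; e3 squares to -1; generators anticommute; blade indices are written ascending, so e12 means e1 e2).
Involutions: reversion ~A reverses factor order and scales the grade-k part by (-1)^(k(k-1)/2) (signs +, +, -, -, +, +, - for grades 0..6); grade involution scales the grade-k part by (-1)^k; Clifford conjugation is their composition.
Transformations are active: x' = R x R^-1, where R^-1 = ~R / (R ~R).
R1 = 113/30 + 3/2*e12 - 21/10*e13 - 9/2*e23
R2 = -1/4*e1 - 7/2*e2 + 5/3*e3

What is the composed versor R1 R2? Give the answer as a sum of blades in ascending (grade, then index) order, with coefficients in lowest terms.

Distribute over the terms of R2 (each basis-blade product reordered to ascending indices, repeated generators contracted through their squares):
R1 (-1/4*e1) = -113/120*e1 + 3/8*e2 - 21/40*e3 + 9/8*e123
R1 (-7/2*e2) = -21/4*e1 - 791/60*e2 - 63/4*e3 - 147/20*e123
R1 (5/3*e3) = 7/2*e1 + 15/2*e2 + 113/18*e3 + 5/2*e123
Summing the partial products and collecting blades:
Answer: -323/120*e1 - 637/120*e2 - 3599/360*e3 - 149/40*e123


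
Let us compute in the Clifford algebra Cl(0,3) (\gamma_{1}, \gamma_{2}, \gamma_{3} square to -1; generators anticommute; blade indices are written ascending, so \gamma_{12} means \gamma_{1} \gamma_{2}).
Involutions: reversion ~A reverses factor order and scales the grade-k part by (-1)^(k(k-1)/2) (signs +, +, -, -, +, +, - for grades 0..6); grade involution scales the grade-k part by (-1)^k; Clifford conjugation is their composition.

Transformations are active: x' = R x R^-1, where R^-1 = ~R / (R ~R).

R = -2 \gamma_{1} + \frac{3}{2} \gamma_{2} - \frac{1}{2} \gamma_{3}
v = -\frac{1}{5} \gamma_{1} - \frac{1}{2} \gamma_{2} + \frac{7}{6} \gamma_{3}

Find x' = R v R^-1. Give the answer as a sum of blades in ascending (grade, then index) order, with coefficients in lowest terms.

~R = -2 \gamma_{1} + \frac{3}{2} \gamma_{2} - \frac{1}{2} \gamma_{3}, and R ~R = -\frac{13}{2}, so R^-1 = ~R / (-\frac{13}{2}).
R v = \frac{14}{15} + \frac{13}{10} \gamma_{12} - \frac{73}{30} \gamma_{13} + \frac{3}{2} \gamma_{23}
Answer: \frac{151}{195} \gamma_{1} + \frac{9}{130} \gamma_{2} - \frac{133}{130} \gamma_{3}


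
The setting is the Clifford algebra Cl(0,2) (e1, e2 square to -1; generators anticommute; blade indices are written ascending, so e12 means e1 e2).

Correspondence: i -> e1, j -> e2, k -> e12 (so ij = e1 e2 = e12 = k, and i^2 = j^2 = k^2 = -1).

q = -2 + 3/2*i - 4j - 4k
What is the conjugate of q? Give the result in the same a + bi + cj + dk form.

In blades: q = -2 + 3/2*e1 - 4*e2 - 4*e12.
Conjugation here is Clifford conjugation: the scalar is fixed and the grade-1 and grade-2 blades all flip sign, giving -2 - 3/2*e1 + 4*e2 + 4*e12; translating back:
Answer: -2 - 3/2*i + 4j + 4k


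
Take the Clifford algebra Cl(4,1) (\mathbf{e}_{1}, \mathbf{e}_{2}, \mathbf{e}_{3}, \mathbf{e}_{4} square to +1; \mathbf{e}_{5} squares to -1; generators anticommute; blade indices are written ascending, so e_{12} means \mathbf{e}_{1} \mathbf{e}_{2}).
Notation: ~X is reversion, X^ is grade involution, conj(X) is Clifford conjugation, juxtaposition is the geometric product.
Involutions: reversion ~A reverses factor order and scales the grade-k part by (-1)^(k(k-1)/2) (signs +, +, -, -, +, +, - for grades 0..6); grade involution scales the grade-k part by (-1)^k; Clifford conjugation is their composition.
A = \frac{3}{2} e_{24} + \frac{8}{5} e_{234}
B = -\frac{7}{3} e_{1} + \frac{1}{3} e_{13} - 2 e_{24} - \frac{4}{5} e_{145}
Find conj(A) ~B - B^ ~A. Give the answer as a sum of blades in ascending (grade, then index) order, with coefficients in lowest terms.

first term: 3 + \frac{16}{5} e_{3} + \frac{89}{30} e_{124} - \frac{6}{5} e_{125} + \frac{97}{30} e_{1234} - \frac{32}{25} e_{1235}
second term: -3 + \frac{16}{5} e_{3} - \frac{89}{30} e_{124} + \frac{6}{5} e_{125} - \frac{97}{30} e_{1234} + \frac{32}{25} e_{1235}
Answer: 6 + \frac{89}{15} e_{124} - \frac{12}{5} e_{125} + \frac{97}{15} e_{1234} - \frac{64}{25} e_{1235}


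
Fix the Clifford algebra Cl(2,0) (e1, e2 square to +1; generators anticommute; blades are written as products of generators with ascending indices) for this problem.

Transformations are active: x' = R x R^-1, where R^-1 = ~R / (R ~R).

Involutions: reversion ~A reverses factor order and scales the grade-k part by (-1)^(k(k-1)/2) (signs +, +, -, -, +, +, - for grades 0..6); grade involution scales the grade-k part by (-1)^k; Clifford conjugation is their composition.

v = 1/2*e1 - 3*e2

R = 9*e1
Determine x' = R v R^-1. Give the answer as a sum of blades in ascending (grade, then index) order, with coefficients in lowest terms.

~R = 9*e1, and R ~R = 81, so R^-1 = ~R / (81).
R v = 9/2 - 27*e1 e2
Answer: 1/2*e1 + 3*e2


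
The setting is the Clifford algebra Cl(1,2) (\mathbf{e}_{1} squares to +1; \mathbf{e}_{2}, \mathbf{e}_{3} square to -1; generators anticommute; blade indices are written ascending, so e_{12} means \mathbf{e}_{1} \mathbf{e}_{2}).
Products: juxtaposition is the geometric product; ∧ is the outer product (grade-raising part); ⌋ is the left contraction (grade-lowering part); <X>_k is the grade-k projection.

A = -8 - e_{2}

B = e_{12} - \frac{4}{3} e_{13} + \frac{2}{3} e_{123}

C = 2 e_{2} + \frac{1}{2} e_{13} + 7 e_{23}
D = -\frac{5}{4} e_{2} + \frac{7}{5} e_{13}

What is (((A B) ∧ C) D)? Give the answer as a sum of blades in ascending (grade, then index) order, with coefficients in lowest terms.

step 1: -e_{1} - 8 e_{12} + 10 e_{13} - \frac{20}{3} e_{123}
step 2: -2 e_{12} - 27 e_{123}
step 3: -\frac{5}{2} e_{1} + \frac{189}{5} e_{2} + \frac{135}{4} e_{13} + \frac{14}{5} e_{23}
Answer: -\frac{5}{2} e_{1} + \frac{189}{5} e_{2} + \frac{135}{4} e_{13} + \frac{14}{5} e_{23}


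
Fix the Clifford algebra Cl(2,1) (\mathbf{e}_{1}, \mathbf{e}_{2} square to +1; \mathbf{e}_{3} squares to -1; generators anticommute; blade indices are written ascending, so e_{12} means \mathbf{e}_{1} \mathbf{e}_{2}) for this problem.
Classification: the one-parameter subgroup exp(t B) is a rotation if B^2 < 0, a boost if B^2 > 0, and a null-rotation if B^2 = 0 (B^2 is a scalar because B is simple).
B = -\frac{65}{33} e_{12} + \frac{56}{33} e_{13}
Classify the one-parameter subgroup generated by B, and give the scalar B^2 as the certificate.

B^2 term by term: the squares give (-\frac{65}{33})^2*(e_{12})^2 + (\frac{56}{33})^2*(e_{13})^2 = \frac{4225}{1089}*(-1) + \frac{3136}{1089}*(+1) = -1 (each basis 2-blade squares to minus the product of its generators' squares); cross terms between blades sharing an index anticommute and cancel. So B^2 = -1.
Answer: rotation, certificate B^2 = -1. B^2 = -1 is basis-independent, so its sign is the whole story.
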